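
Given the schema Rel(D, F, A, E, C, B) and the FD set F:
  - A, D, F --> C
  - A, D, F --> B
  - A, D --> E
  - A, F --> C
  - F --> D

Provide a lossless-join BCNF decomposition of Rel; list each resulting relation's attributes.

{A, B, C, F}; {A, D, E}; {D, F}

Candidate key of the original relation: {A, F}.
{A, B, C, D, E, F}: {A, D} determines {A, D, E} here but is not a superkey — split on A, D --> E, giving {A, D, E} and {A, B, C, D, F}.
{A, D, E}: every determinant is a superkey — BCNF.
{A, B, C, D, F}: {F} determines {D, F} here but is not a superkey — split on F --> D, giving {D, F} and {A, B, C, F}.
{D, F}: every determinant is a superkey — BCNF.
{A, B, C, F}: every determinant is a superkey — BCNF.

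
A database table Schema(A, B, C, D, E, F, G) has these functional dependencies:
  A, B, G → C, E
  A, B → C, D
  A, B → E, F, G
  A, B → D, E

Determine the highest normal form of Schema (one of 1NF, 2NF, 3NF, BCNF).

Candidate key: {A, B}. Prime attributes: {A, B}.
Each dependency's left side is a superkey — BCNF holds.

BCNF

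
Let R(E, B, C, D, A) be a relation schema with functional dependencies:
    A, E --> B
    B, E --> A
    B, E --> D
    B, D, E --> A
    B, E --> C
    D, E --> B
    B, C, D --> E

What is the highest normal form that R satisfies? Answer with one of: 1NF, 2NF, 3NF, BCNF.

Candidate keys: {A, E}, {B, C, D}, {B, E}, {D, E}. Prime attributes: {A, B, C, D, E}.
Each dependency's left side is a superkey — BCNF holds.

BCNF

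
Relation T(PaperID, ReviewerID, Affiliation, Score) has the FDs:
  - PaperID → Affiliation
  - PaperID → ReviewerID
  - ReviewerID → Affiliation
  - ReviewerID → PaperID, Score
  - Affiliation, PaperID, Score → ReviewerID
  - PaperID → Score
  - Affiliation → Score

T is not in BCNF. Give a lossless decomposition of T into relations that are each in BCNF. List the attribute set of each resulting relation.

{Affiliation, PaperID, ReviewerID}; {Affiliation, Score}

Candidate keys of the original relation: {PaperID}, {ReviewerID}.
Within {Affiliation, PaperID, ReviewerID, Score}: {Affiliation}⁺ ∩ {Affiliation, PaperID, ReviewerID, Score} = {Affiliation, Score}, not the whole set, so Affiliation → Score violates BCNF; decompose into {Affiliation, Score} and {Affiliation, PaperID, ReviewerID}.
{Affiliation, Score}: every determinant is a superkey — BCNF.
{Affiliation, PaperID, ReviewerID}: every determinant is a superkey — BCNF.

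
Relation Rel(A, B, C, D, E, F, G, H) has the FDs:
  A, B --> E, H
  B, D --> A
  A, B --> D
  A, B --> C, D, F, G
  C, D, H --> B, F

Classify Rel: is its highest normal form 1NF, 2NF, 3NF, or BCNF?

Candidate keys: {A, B}, {B, D}, {C, D, H}. Prime attributes: {A, B, C, D, H}.
Every FD has a superkey on the left, so the relation is in BCNF.

BCNF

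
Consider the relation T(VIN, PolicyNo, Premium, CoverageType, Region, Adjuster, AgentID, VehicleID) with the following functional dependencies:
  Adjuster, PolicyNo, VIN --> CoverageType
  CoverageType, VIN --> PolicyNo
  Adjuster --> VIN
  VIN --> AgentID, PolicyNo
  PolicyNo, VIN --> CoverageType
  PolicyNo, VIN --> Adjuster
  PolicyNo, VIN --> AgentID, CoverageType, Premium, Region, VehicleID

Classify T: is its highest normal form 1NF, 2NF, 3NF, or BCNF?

Candidate keys: {Adjuster}, {VIN}. Prime attributes: {Adjuster, VIN}.
Each dependency's left side is a superkey — BCNF holds.

BCNF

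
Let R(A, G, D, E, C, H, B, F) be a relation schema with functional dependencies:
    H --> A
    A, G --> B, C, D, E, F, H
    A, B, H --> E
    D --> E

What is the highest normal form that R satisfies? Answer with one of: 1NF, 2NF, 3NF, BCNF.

Candidate keys: {A, G}, {G, H}. Prime attributes: {A, G, H}.
H --> A breaks BCNF: {H}⁺ = {A, H}, so {H} is not a superkey.
A, B, H --> E determines the non-prime attribute {E} from a non-superkey — 3NF is violated.
Checking every proper subset of each key, none determines a non-prime attribute — 2NF is satisfied.

2NF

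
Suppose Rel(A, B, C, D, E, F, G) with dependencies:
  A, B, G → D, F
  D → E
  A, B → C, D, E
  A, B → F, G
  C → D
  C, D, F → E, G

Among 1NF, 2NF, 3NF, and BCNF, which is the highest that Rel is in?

Candidate key: {A, B}. Prime attributes: {A, B}.
D → E: {D}⁺ = {D, E}, which is not all of the attributes, so the left side is not a superkey — BCNF is violated.
D → E determines the non-prime attribute {E} from a non-superkey — 3NF is violated.
Checking every proper subset of each key, none determines a non-prime attribute — 2NF is satisfied.

2NF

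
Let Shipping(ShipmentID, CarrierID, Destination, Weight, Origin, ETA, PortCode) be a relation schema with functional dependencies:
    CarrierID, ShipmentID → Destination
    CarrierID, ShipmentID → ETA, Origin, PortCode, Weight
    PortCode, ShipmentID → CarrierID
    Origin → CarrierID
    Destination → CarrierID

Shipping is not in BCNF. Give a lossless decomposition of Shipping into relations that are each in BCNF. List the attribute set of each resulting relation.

{CarrierID, Origin}; {Destination, ETA, Origin, PortCode, ShipmentID, Weight}

Candidate keys of the original relation: {CarrierID, ShipmentID}, {Destination, ShipmentID}, {Origin, ShipmentID}, {PortCode, ShipmentID}.
In {CarrierID, Destination, ETA, Origin, PortCode, ShipmentID, Weight}, {Origin} is not a superkey ({Origin}⁺ restricted to this set is {CarrierID, Origin}), so split on Origin → CarrierID into {CarrierID, Origin} and {Destination, ETA, Origin, PortCode, ShipmentID, Weight}.
{CarrierID, Origin} has no BCNF violation.
{Destination, ETA, Origin, PortCode, ShipmentID, Weight} has no BCNF violation.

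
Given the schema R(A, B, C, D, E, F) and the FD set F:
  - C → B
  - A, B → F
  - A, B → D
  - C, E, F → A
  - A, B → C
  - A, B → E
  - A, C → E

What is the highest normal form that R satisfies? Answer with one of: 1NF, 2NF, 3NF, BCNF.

Candidate keys: {A, B}, {A, C}, {C, E, F}. Prime attributes: {A, B, C, E, F}.
C → B breaks BCNF: {C}⁺ = {B, C}, so {C} is not a superkey.
But every attribute on its right side ({B}) is prime, and the same holds for every other non-superkey FD, so 3NF still holds.

3NF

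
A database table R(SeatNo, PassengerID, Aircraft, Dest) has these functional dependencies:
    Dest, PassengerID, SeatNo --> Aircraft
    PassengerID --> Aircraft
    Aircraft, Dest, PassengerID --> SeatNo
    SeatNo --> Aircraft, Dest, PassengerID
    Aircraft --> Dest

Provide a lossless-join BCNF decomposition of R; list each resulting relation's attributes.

{Aircraft, Dest}; {Aircraft, PassengerID, SeatNo}

Candidate keys of the original relation: {PassengerID}, {SeatNo}.
Within {Aircraft, Dest, PassengerID, SeatNo}: {Aircraft}⁺ ∩ {Aircraft, Dest, PassengerID, SeatNo} = {Aircraft, Dest}, not the whole set, so Aircraft --> Dest violates BCNF; decompose into {Aircraft, Dest} and {Aircraft, PassengerID, SeatNo}.
{Aircraft, Dest} is in BCNF.
{Aircraft, PassengerID, SeatNo} is in BCNF.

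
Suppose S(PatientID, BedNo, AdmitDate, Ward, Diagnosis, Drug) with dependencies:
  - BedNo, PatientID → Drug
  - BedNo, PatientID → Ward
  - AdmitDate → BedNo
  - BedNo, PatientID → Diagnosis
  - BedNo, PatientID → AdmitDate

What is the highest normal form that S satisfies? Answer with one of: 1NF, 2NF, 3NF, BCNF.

3NF

Candidate keys: {AdmitDate, PatientID}, {BedNo, PatientID}. Prime attributes: {AdmitDate, BedNo, PatientID}.
AdmitDate → BedNo: {AdmitDate}⁺ = {AdmitDate, BedNo}, which is not all of the attributes, so the left side is not a superkey — BCNF is violated.
Its right-hand attributes {BedNo} are all prime, as are those of every other non-superkey FD — the relation is in 3NF.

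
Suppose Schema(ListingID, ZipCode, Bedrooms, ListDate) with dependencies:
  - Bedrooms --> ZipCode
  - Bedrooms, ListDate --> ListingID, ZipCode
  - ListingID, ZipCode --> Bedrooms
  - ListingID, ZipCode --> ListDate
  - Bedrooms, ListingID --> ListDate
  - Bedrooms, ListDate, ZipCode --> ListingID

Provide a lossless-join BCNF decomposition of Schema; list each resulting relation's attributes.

{Bedrooms, ListDate, ListingID}; {Bedrooms, ZipCode}

Candidate keys of the original relation: {Bedrooms, ListDate}, {Bedrooms, ListingID}, {ListingID, ZipCode}.
In {Bedrooms, ListDate, ListingID, ZipCode}, {Bedrooms} is not a superkey ({Bedrooms}⁺ restricted to this set is {Bedrooms, ZipCode}), so split on Bedrooms --> ZipCode into {Bedrooms, ZipCode} and {Bedrooms, ListDate, ListingID}.
{Bedrooms, ZipCode} is in BCNF.
{Bedrooms, ListDate, ListingID} is in BCNF.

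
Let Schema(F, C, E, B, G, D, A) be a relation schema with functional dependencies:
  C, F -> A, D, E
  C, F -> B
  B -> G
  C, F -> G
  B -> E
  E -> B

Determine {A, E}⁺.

Start with {A, E}.
E -> B applies; add {B} → now {A, B, E}.
B -> G applies; add {G} → now {A, B, E, G}.
No further FD applies.

{A, B, E, G}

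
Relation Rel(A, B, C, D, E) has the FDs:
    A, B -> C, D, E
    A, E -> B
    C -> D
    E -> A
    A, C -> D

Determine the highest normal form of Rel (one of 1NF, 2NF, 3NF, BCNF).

2NF

Candidate keys: {A, B}, {E}. Prime attributes: {A, B, E}.
C -> D: {C}⁺ = {C, D}, which is not all of the attributes, so the left side is not a superkey — BCNF is violated.
C -> D has non-prime {D} on the right and a non-superkey on the left, so 3NF fails.
No proper subset of a key has a non-prime attribute in its closure, so there is no partial dependency; 2NF holds.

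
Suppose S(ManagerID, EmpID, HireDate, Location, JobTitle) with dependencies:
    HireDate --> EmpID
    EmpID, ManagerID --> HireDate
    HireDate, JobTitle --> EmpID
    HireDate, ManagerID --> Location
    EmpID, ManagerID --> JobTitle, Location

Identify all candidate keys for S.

{EmpID, ManagerID}, {HireDate, ManagerID}

Attributes never on any right-hand side: {ManagerID} — every candidate key must contain it.
{EmpID, ManagerID}⁺ = {EmpID, HireDate, JobTitle, Location, ManagerID} — all of the relation — so {EmpID, ManagerID} is a candidate key.
{HireDate, ManagerID}⁺ = {EmpID, HireDate, JobTitle, Location, ManagerID} — all of the relation — so {HireDate, ManagerID} is a candidate key.
Any other superkey properly contains one of these, so there are no further candidate keys.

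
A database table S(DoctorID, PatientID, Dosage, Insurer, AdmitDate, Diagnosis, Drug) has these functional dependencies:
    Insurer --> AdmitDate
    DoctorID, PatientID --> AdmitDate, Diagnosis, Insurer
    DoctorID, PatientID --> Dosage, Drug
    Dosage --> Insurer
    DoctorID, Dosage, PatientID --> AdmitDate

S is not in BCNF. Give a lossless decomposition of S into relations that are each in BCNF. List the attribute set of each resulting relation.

Candidate key of the original relation: {DoctorID, PatientID}.
{AdmitDate, Diagnosis, DoctorID, Dosage, Drug, Insurer, PatientID}: {Insurer} determines {AdmitDate, Insurer} here but is not a superkey — split on Insurer --> AdmitDate, giving {AdmitDate, Insurer} and {Diagnosis, DoctorID, Dosage, Drug, Insurer, PatientID}.
{AdmitDate, Insurer} is in BCNF.
{Diagnosis, DoctorID, Dosage, Drug, Insurer, PatientID}: {Dosage} determines {Dosage, Insurer} here but is not a superkey — split on Dosage --> Insurer, giving {Dosage, Insurer} and {Diagnosis, DoctorID, Dosage, Drug, PatientID}.
{Dosage, Insurer} is in BCNF.
{Diagnosis, DoctorID, Dosage, Drug, PatientID} is in BCNF.

{AdmitDate, Insurer}; {Diagnosis, DoctorID, Dosage, Drug, PatientID}; {Dosage, Insurer}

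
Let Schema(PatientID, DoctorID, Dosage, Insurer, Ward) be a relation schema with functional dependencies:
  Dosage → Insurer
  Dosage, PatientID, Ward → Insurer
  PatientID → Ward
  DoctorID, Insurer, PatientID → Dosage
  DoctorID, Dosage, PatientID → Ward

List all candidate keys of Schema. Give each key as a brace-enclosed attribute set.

Attributes never on any right-hand side: {DoctorID, PatientID} — every candidate key must contain all of them.
{DoctorID, Dosage, PatientID} is a candidate key since {DoctorID, Dosage, PatientID}⁺ = {DoctorID, Dosage, Insurer, PatientID, Ward} covers every attribute.
{DoctorID, Insurer, PatientID} is a candidate key since {DoctorID, Insurer, PatientID}⁺ = {DoctorID, Dosage, Insurer, PatientID, Ward} covers every attribute.
These are minimal and exhaustive — every other superkey contains one of them.

{DoctorID, Dosage, PatientID}, {DoctorID, Insurer, PatientID}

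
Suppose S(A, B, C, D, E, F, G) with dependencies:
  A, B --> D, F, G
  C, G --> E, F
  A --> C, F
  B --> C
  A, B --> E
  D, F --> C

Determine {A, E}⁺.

{A, C, E, F}

Start with {A, E}.
A --> C, F applies; add {C, F} → now {A, C, E, F}.
No further FD applies.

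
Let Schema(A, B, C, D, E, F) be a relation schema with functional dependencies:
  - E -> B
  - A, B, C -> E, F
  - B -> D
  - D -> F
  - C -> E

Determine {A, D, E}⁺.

{A, B, D, E, F}

Start with {A, D, E}.
E -> B applies; add {B} → now {A, B, D, E}.
D -> F applies; add {F} → now {A, B, D, E, F}.
No further FD applies.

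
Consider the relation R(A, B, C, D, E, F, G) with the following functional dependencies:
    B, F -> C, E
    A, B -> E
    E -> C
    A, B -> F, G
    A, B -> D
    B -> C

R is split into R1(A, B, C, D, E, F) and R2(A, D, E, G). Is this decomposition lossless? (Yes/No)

Common attributes: {A, D, E}; their closure is {A, C, D, E}.
The closure covers neither R1 nor R2 entirely; the join is not lossless.

No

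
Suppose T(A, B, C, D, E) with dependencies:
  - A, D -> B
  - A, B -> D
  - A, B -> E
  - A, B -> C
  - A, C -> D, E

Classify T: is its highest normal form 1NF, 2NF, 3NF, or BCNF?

Candidate keys: {A, B}, {A, C}, {A, D}. Prime attributes: {A, B, C, D}.
Each dependency's left side is a superkey — BCNF holds.

BCNF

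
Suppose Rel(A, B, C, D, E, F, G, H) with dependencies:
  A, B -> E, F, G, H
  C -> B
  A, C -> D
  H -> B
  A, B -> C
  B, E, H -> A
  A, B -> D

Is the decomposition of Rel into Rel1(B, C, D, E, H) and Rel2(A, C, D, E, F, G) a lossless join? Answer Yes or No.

Common attributes: {C, D, E}; their closure is {B, C, D, E}.
Neither Rel1 nor Rel2 is contained in that closure, so the decomposition is lossy.

No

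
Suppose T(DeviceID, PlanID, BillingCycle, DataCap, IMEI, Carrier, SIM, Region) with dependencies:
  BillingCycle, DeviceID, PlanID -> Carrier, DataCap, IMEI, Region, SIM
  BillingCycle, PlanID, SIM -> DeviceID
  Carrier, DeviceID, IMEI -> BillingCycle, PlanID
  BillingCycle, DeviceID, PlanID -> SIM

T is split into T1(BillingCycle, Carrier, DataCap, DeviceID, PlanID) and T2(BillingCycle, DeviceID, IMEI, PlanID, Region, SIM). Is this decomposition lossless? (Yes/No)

Common attributes: {BillingCycle, DeviceID, PlanID}; their closure is {BillingCycle, Carrier, DataCap, DeviceID, IMEI, PlanID, Region, SIM}.
Since T1 ⊆ {BillingCycle, Carrier, DataCap, DeviceID, IMEI, PlanID, Region, SIM}, the intersection is a superkey of T1; the decomposition is lossless.

Yes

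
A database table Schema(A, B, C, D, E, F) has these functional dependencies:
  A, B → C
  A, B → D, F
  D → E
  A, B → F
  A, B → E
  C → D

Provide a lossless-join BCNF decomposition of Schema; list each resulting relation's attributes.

Candidate key of the original relation: {A, B}.
In {A, B, C, D, E, F}, {D} is not a superkey ({D}⁺ restricted to this set is {D, E}), so split on D → E into {D, E} and {A, B, C, D, F}.
{D, E} is in BCNF.
In {A, B, C, D, F}, {C} is not a superkey ({C}⁺ restricted to this set is {C, D}), so split on C → D into {C, D} and {A, B, C, F}.
{C, D} is in BCNF.
{A, B, C, F} is in BCNF.

{A, B, C, F}; {C, D}; {D, E}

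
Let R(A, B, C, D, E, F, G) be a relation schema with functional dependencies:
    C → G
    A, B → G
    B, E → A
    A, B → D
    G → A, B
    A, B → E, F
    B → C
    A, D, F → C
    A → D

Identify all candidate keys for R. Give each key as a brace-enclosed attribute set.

{B} is a candidate key since {B}⁺ = {A, B, C, D, E, F, G} covers every attribute.
{C} is a candidate key since {C}⁺ = {A, B, C, D, E, F, G} covers every attribute.
{G} is a candidate key since {G}⁺ = {A, B, C, D, E, F, G} covers every attribute.
{A, F} is a candidate key since {A, F}⁺ = {A, B, C, D, E, F, G} covers every attribute.
These are minimal and exhaustive — every other superkey contains one of them.

{A, F}, {B}, {C}, {G}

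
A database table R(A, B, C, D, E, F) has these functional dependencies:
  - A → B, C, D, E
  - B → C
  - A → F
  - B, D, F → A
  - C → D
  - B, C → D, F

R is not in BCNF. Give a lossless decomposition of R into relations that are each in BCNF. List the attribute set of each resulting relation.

{A, B, C, E, F}; {C, D}

Candidate keys of the original relation: {A}, {B}.
Within {A, B, C, D, E, F}: {C}⁺ ∩ {A, B, C, D, E, F} = {C, D}, not the whole set, so C → D violates BCNF; decompose into {C, D} and {A, B, C, E, F}.
{C, D}: every determinant is a superkey — BCNF.
{A, B, C, E, F}: every determinant is a superkey — BCNF.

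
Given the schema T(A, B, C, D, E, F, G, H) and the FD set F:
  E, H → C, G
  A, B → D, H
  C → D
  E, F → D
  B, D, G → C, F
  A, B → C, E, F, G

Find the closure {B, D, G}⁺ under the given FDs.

Start with {B, D, G}.
B, D, G → C, F applies; add {C, F} → now {B, C, D, F, G}.
No further FD applies.

{B, C, D, F, G}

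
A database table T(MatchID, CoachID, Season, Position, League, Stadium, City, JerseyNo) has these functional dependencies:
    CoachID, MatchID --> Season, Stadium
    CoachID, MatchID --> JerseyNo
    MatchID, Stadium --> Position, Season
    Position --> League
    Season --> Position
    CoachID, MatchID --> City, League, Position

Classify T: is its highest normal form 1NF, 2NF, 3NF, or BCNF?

Candidate key: {CoachID, MatchID}. Prime attributes: {CoachID, MatchID}.
MatchID, Stadium --> Position, Season breaks BCNF: {MatchID, Stadium}⁺ = {League, MatchID, Position, Season, Stadium}, so {MatchID, Stadium} is not a superkey.
Because {Position, Season} are non-prime and the left side of MatchID, Stadium --> Position, Season is not a superkey, the relation is not in 3NF.
No proper subset of a key has a non-prime attribute in its closure, so there is no partial dependency; 2NF holds.

2NF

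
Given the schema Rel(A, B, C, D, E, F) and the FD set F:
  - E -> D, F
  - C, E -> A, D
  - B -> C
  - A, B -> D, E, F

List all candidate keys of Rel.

{A, B}, {B, E}

No FD produces {B}, so it must be in every candidate key.
{A, B}⁺ = {A, B, C, D, E, F}, which is every attribute, so {A, B} is a candidate key.
{B, E}⁺ = {A, B, C, D, E, F}, which is every attribute, so {B, E} is a candidate key.
No proper subset of any of these is a key, and no other minimal superkey exists.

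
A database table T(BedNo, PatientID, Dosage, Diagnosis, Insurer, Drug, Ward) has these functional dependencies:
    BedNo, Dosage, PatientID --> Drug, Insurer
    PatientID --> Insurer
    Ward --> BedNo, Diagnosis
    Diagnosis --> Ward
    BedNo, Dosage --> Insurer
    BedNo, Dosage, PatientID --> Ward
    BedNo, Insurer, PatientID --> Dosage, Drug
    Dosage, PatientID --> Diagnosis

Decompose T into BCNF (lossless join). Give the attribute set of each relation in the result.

{BedNo, Diagnosis, Ward}; {Dosage, Drug, PatientID, Ward}; {Insurer, PatientID}

Candidate keys of the original relation: {BedNo, PatientID}, {Diagnosis, PatientID}, {Dosage, PatientID}, {PatientID, Ward}.
In {BedNo, Diagnosis, Dosage, Drug, Insurer, PatientID, Ward}, {PatientID} is not a superkey ({PatientID}⁺ restricted to this set is {Insurer, PatientID}), so split on PatientID --> Insurer into {Insurer, PatientID} and {BedNo, Diagnosis, Dosage, Drug, PatientID, Ward}.
{Insurer, PatientID}: every determinant is a superkey — BCNF.
In {BedNo, Diagnosis, Dosage, Drug, PatientID, Ward}, {Ward} is not a superkey ({Ward}⁺ restricted to this set is {BedNo, Diagnosis, Ward}), so split on Ward --> BedNo, Diagnosis into {BedNo, Diagnosis, Ward} and {Dosage, Drug, PatientID, Ward}.
{BedNo, Diagnosis, Ward}: every determinant is a superkey — BCNF.
{Dosage, Drug, PatientID, Ward}: every determinant is a superkey — BCNF.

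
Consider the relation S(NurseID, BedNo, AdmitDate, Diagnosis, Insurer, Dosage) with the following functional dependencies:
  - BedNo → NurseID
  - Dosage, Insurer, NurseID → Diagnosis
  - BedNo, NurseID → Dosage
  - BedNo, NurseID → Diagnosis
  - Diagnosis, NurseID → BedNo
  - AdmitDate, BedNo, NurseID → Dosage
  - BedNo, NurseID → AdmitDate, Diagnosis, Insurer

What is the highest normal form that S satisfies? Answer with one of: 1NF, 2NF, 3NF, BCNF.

Candidate keys: {BedNo}, {Diagnosis, NurseID}, {Dosage, Insurer, NurseID}. Prime attributes: {BedNo, Diagnosis, Dosage, Insurer, NurseID}.
Every FD has a superkey on the left, so the relation is in BCNF.

BCNF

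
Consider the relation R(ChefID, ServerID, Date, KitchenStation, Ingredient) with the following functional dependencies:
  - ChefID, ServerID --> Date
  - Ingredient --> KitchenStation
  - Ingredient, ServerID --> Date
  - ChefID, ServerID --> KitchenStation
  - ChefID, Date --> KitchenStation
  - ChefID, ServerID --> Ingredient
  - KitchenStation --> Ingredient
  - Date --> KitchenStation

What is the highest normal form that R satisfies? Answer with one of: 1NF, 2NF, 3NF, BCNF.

2NF

Candidate key: {ChefID, ServerID}. Prime attributes: {ChefID, ServerID}.
Ingredient --> KitchenStation breaks BCNF: {Ingredient}⁺ = {Ingredient, KitchenStation}, so {Ingredient} is not a superkey.
Because {KitchenStation} is non-prime and the left side of Ingredient --> KitchenStation is not a superkey, the relation is not in 3NF.
No proper subset of a key has a non-prime attribute in its closure, so there is no partial dependency; 2NF holds.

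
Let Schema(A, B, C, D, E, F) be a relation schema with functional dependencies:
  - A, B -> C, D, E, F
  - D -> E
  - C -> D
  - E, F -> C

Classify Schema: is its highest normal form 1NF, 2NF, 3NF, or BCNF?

Candidate key: {A, B}. Prime attributes: {A, B}.
For D -> E we have {D}⁺ = {D, E}; {D} is not a superkey, so BCNF fails.
Because {E} is non-prime and the left side of D -> E is not a superkey, the relation is not in 3NF.
Checking every proper subset of each key, none determines a non-prime attribute — 2NF is satisfied.

2NF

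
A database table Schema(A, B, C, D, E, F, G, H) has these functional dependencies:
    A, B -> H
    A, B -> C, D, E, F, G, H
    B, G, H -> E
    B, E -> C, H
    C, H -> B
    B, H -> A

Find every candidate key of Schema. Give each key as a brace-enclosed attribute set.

{A, B}, {B, E}, {B, H}, {C, H}

{A, B} is a candidate key since {A, B}⁺ = {A, B, C, D, E, F, G, H} covers every attribute.
{B, E} is a candidate key since {B, E}⁺ = {A, B, C, D, E, F, G, H} covers every attribute.
{B, H} is a candidate key since {B, H}⁺ = {A, B, C, D, E, F, G, H} covers every attribute.
{C, H} is a candidate key since {C, H}⁺ = {A, B, C, D, E, F, G, H} covers every attribute.
These are minimal and exhaustive — every other superkey contains one of them.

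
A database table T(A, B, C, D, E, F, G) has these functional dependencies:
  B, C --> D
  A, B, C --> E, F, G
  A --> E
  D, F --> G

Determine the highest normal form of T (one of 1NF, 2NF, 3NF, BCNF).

Candidate key: {A, B, C}. Prime attributes: {A, B, C}.
For B, C --> D we have {B, C}⁺ = {B, C, D}; {B, C} is not a superkey, so BCNF fails.
Because {D} is non-prime and the left side of B, C --> D is not a superkey, the relation is not in 3NF.
The proper key subset {A} of {A, B, C} determines non-prime {E}, so the relation is not even in 2NF.

1NF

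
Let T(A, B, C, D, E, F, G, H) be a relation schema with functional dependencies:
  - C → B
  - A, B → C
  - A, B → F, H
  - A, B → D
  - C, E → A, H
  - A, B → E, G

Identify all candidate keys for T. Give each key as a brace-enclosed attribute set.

{A, B}⁺ = {A, B, C, D, E, F, G, H} — all of the relation — so {A, B} is a candidate key.
{A, C}⁺ = {A, B, C, D, E, F, G, H} — all of the relation — so {A, C} is a candidate key.
{C, E}⁺ = {A, B, C, D, E, F, G, H} — all of the relation — so {C, E} is a candidate key.
No proper subset of any of these is a key, and no other minimal superkey exists.

{A, B}, {A, C}, {C, E}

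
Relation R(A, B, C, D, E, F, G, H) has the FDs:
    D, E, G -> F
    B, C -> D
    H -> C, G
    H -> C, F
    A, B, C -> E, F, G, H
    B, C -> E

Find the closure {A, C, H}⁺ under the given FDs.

{A, C, F, G, H}

Start with {A, C, H}.
H -> C, G applies; add {G} → now {A, C, G, H}.
H -> C, F applies; add {F} → now {A, C, F, G, H}.
No further FD applies.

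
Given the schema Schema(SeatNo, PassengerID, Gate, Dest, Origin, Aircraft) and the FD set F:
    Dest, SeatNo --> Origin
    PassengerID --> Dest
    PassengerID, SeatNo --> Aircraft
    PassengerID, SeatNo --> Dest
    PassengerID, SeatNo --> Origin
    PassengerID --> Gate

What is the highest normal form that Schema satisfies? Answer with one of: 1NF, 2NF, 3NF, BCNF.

1NF

Candidate key: {PassengerID, SeatNo}. Prime attributes: {PassengerID, SeatNo}.
For Dest, SeatNo --> Origin we have {Dest, SeatNo}⁺ = {Dest, Origin, SeatNo}; {Dest, SeatNo} is not a superkey, so BCNF fails.
Dest, SeatNo --> Origin has non-prime {Origin} on the right and a non-superkey on the left, so 3NF fails.
The proper key subset {PassengerID} of {PassengerID, SeatNo} determines non-prime {Dest, Gate}, so the relation is not even in 2NF.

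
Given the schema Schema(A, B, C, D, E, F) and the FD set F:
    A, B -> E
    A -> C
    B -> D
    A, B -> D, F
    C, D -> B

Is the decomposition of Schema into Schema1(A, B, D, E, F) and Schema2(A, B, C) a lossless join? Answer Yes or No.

Common attributes: {A, B}; their closure is {A, B, C, D, E, F}.
Since Schema1 ⊆ {A, B, C, D, E, F}, the intersection is a superkey of Schema1; the decomposition is lossless.

Yes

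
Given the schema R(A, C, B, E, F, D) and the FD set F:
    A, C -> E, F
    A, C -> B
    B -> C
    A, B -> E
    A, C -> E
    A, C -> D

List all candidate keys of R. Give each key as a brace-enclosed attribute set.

Attributes never on any right-hand side: {A} — every candidate key must contain it.
Closure of {A, B} is {A, B, C, D, E, F}, the whole schema; {A, B} is a candidate key.
Closure of {A, C} is {A, B, C, D, E, F}, the whole schema; {A, C} is a candidate key.
Any other superkey properly contains one of these, so there are no further candidate keys.

{A, B}, {A, C}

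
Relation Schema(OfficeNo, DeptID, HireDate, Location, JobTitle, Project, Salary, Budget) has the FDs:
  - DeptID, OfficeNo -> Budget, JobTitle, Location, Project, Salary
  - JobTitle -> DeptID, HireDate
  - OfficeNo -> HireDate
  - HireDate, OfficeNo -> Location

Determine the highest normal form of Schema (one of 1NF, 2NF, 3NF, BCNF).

Candidate keys: {DeptID, OfficeNo}, {JobTitle, OfficeNo}. Prime attributes: {DeptID, JobTitle, OfficeNo}.
JobTitle -> DeptID, HireDate breaks BCNF: {JobTitle}⁺ = {DeptID, HireDate, JobTitle}, so {JobTitle} is not a superkey.
Because {HireDate} is non-prime and the left side of JobTitle -> DeptID, HireDate is not a superkey, the relation is not in 3NF.
{OfficeNo} is a proper subset of the key {DeptID, OfficeNo}, and {OfficeNo}⁺ contains the non-prime attributes {HireDate, Location} — a partial dependency, so 2NF is violated.

1NF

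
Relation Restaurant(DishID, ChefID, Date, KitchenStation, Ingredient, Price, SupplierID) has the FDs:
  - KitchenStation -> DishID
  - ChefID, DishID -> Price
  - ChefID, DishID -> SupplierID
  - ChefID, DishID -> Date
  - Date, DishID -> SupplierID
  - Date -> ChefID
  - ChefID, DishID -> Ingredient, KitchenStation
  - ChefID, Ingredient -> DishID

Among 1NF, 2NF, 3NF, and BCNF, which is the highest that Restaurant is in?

3NF

Candidate keys: {ChefID, DishID}, {ChefID, Ingredient}, {ChefID, KitchenStation}, {Date, DishID}, {Date, Ingredient}, {Date, KitchenStation}. Prime attributes: {ChefID, Date, DishID, Ingredient, KitchenStation}.
KitchenStation -> DishID: {KitchenStation}⁺ = {DishID, KitchenStation}, which is not all of the attributes, so the left side is not a superkey — BCNF is violated.
But every attribute on its right side ({DishID}) is prime, and the same holds for every other non-superkey FD, so 3NF still holds.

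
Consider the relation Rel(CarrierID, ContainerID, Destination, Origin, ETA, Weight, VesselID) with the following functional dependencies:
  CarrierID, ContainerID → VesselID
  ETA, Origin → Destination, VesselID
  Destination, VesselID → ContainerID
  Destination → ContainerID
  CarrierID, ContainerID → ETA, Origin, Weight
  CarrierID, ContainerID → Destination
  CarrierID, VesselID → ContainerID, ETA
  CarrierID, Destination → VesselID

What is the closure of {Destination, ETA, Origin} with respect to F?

Start with {Destination, ETA, Origin}.
ETA, Origin → Destination, VesselID applies; add {VesselID} → now {Destination, ETA, Origin, VesselID}.
Destination, VesselID → ContainerID applies; add {ContainerID} → now {ContainerID, Destination, ETA, Origin, VesselID}.
No further FD applies.

{ContainerID, Destination, ETA, Origin, VesselID}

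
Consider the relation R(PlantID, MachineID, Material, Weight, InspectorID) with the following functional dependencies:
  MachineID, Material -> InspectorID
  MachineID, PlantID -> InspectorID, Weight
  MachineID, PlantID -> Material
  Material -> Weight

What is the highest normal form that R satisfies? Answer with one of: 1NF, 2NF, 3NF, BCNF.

Candidate key: {MachineID, PlantID}. Prime attributes: {MachineID, PlantID}.
MachineID, Material -> InspectorID breaks BCNF: {MachineID, Material}⁺ = {InspectorID, MachineID, Material, Weight}, so {MachineID, Material} is not a superkey.
MachineID, Material -> InspectorID has non-prime {InspectorID} on the right and a non-superkey on the left, so 3NF fails.
No proper subset of a key has a non-prime attribute in its closure, so there is no partial dependency; 2NF holds.

2NF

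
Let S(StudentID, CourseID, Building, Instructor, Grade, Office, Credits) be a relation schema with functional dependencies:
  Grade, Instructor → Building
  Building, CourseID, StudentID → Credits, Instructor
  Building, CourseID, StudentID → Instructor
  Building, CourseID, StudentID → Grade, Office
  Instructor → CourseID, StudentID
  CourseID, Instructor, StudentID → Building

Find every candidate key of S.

{Building, CourseID, StudentID}, {Instructor}

{Instructor}⁺ = {Building, CourseID, Credits, Grade, Instructor, Office, StudentID}, which is every attribute, so {Instructor} is a candidate key.
{Building, CourseID, StudentID}⁺ = {Building, CourseID, Credits, Grade, Instructor, Office, StudentID}, which is every attribute, so {Building, CourseID, StudentID} is a candidate key.
Any other superkey properly contains one of these, so there are no further candidate keys.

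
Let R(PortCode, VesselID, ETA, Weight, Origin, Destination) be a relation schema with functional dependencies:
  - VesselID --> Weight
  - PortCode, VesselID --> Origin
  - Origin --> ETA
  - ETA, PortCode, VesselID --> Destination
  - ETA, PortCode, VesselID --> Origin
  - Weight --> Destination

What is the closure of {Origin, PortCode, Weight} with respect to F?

{Destination, ETA, Origin, PortCode, Weight}

Start with {Origin, PortCode, Weight}.
Origin --> ETA applies; add {ETA} → now {ETA, Origin, PortCode, Weight}.
Weight --> Destination applies; add {Destination} → now {Destination, ETA, Origin, PortCode, Weight}.
No further FD applies.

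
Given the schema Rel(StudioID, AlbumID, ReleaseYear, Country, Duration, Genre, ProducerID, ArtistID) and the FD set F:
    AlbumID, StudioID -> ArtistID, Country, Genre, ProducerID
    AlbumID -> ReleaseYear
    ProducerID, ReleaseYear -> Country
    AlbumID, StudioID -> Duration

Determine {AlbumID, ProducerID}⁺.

{AlbumID, Country, ProducerID, ReleaseYear}

Start with {AlbumID, ProducerID}.
AlbumID -> ReleaseYear applies; add {ReleaseYear} → now {AlbumID, ProducerID, ReleaseYear}.
ProducerID, ReleaseYear -> Country applies; add {Country} → now {AlbumID, Country, ProducerID, ReleaseYear}.
No further FD applies.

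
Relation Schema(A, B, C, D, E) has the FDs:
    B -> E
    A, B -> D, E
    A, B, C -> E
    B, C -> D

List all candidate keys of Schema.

No FD produces {A, B, C}, so they must be in every candidate key.
Closure of {A, B, C} is {A, B, C, D, E}, the whole schema; {A, B, C} is a candidate key.
Every other attribute set either contains this one or has a smaller closure.

{A, B, C}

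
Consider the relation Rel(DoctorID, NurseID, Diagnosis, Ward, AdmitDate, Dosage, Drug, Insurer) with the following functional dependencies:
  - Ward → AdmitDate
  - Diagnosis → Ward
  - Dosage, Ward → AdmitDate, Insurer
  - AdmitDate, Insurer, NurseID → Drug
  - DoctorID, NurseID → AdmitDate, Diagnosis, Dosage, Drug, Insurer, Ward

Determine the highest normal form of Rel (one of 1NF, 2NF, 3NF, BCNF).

2NF

Candidate key: {DoctorID, NurseID}. Prime attributes: {DoctorID, NurseID}.
For Ward → AdmitDate we have {Ward}⁺ = {AdmitDate, Ward}; {Ward} is not a superkey, so BCNF fails.
Ward → AdmitDate has non-prime {AdmitDate} on the right and a non-superkey on the left, so 3NF fails.
Checking every proper subset of each key, none determines a non-prime attribute — 2NF is satisfied.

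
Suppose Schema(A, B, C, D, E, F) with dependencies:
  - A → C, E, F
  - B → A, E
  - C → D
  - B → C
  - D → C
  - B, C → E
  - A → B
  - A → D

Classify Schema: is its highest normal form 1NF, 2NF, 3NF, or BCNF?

2NF

Candidate keys: {A}, {B}. Prime attributes: {A, B}.
C → D breaks BCNF: {C}⁺ = {C, D}, so {C} is not a superkey.
C → D has non-prime {D} on the right and a non-superkey on the left, so 3NF fails.
All keys have size 1, which rules out partial dependencies — 2NF is satisfied.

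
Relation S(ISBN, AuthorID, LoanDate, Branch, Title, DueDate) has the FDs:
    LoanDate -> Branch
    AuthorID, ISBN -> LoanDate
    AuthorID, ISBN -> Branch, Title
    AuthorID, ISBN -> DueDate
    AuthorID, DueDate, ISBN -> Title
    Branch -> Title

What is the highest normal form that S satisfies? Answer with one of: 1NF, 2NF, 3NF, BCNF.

2NF

Candidate key: {AuthorID, ISBN}. Prime attributes: {AuthorID, ISBN}.
For LoanDate -> Branch we have {LoanDate}⁺ = {Branch, LoanDate, Title}; {LoanDate} is not a superkey, so BCNF fails.
Because {Branch} is non-prime and the left side of LoanDate -> Branch is not a superkey, the relation is not in 3NF.
No non-prime attribute depends on a proper subset of any candidate key, so 2NF holds.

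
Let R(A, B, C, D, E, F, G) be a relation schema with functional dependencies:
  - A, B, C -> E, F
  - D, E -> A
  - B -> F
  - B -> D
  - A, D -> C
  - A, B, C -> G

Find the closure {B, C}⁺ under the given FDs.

{B, C, D, F}

Start with {B, C}.
B -> F applies; add {F} → now {B, C, F}.
B -> D applies; add {D} → now {B, C, D, F}.
No further FD applies.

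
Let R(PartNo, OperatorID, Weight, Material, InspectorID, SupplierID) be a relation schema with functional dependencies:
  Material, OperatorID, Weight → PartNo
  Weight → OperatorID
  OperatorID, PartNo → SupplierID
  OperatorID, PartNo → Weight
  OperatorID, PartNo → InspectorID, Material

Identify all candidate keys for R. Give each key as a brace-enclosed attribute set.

{Material, Weight}⁺ = {InspectorID, Material, OperatorID, PartNo, SupplierID, Weight}, which is every attribute, so {Material, Weight} is a candidate key.
{OperatorID, PartNo}⁺ = {InspectorID, Material, OperatorID, PartNo, SupplierID, Weight}, which is every attribute, so {OperatorID, PartNo} is a candidate key.
{PartNo, Weight}⁺ = {InspectorID, Material, OperatorID, PartNo, SupplierID, Weight}, which is every attribute, so {PartNo, Weight} is a candidate key.
Any other superkey properly contains one of these, so there are no further candidate keys.

{Material, Weight}, {OperatorID, PartNo}, {PartNo, Weight}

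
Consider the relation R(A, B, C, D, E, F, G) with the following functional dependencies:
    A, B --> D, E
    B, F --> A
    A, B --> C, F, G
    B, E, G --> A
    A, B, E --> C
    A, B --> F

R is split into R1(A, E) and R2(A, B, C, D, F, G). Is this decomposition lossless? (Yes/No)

R1 ∩ R2 = {A}; its closure under F is {A}.
Neither R1 nor R2 is contained in that closure, so the decomposition is lossy.

No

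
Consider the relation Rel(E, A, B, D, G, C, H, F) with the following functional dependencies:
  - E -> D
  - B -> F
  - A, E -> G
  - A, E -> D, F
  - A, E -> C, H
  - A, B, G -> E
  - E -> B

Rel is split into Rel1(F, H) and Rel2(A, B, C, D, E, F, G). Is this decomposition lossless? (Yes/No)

The shared attributes are {F} and {F}⁺ = {F}.
Neither Rel1 nor Rel2 is contained in that closure, so the decomposition is lossy.

No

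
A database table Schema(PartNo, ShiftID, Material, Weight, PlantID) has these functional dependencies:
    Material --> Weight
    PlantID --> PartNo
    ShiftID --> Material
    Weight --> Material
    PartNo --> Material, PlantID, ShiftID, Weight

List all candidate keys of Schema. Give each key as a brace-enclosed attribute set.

{PartNo}⁺ = {Material, PartNo, PlantID, ShiftID, Weight} — all of the relation — so {PartNo} is a candidate key.
{PlantID}⁺ = {Material, PartNo, PlantID, ShiftID, Weight} — all of the relation — so {PlantID} is a candidate key.
Any other superkey properly contains one of these, so there are no further candidate keys.

{PartNo}, {PlantID}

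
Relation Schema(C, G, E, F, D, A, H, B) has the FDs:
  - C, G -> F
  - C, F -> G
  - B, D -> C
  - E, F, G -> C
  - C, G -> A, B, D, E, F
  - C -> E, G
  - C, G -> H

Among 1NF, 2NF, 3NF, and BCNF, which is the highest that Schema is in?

Candidate keys: {B, D}, {C}, {E, F, G}. Prime attributes: {B, C, D, E, F, G}.
Every FD has a superkey on the left, so the relation is in BCNF.

BCNF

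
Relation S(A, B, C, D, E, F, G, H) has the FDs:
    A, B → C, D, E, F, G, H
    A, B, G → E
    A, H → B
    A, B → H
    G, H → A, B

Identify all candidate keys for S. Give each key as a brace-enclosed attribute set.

{A, B}, {A, H}, {G, H}

{A, B}⁺ = {A, B, C, D, E, F, G, H}, which is every attribute, so {A, B} is a candidate key.
{A, H}⁺ = {A, B, C, D, E, F, G, H}, which is every attribute, so {A, H} is a candidate key.
{G, H}⁺ = {A, B, C, D, E, F, G, H}, which is every attribute, so {G, H} is a candidate key.
Any other superkey properly contains one of these, so there are no further candidate keys.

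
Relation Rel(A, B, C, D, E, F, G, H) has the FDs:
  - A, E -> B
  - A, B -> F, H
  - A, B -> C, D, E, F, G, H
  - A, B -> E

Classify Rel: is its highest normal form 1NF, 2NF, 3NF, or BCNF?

Candidate keys: {A, B}, {A, E}. Prime attributes: {A, B, E}.
Every FD has a superkey on the left, so the relation is in BCNF.

BCNF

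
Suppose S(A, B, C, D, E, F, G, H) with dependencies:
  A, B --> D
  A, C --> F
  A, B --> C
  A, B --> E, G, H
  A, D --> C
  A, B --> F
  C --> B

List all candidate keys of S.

{A, B}, {A, C}, {A, D}

{A} never appears on the right of any FD, so every key must include it.
{A, B}⁺ = {A, B, C, D, E, F, G, H}, which is every attribute, so {A, B} is a candidate key.
{A, C}⁺ = {A, B, C, D, E, F, G, H}, which is every attribute, so {A, C} is a candidate key.
{A, D}⁺ = {A, B, C, D, E, F, G, H}, which is every attribute, so {A, D} is a candidate key.
No proper subset of any of these is a key, and no other minimal superkey exists.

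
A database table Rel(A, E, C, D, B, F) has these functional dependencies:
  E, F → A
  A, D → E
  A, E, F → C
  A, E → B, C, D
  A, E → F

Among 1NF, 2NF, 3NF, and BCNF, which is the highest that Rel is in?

Candidate keys: {A, D}, {A, E}, {E, F}. Prime attributes: {A, D, E, F}.
Every FD has a superkey on the left, so the relation is in BCNF.

BCNF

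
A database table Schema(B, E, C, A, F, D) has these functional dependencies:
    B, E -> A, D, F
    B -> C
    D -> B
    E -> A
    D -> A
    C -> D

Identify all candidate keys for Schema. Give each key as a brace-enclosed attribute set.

No FD produces {E}, so it must be in every candidate key.
{B, E} is a candidate key since {B, E}⁺ = {A, B, C, D, E, F} covers every attribute.
{C, E} is a candidate key since {C, E}⁺ = {A, B, C, D, E, F} covers every attribute.
{D, E} is a candidate key since {D, E}⁺ = {A, B, C, D, E, F} covers every attribute.
No proper subset of any of these is a key, and no other minimal superkey exists.

{B, E}, {C, E}, {D, E}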